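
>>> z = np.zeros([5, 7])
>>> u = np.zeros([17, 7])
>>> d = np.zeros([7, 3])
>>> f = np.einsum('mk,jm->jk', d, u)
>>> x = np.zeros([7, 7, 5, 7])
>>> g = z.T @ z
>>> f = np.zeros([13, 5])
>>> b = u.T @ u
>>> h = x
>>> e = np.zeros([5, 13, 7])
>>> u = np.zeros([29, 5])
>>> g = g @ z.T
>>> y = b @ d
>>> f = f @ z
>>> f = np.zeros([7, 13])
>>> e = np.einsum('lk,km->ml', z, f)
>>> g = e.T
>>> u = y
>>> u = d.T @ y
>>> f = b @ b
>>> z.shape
(5, 7)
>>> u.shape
(3, 3)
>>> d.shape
(7, 3)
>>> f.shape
(7, 7)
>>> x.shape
(7, 7, 5, 7)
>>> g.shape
(5, 13)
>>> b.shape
(7, 7)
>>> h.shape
(7, 7, 5, 7)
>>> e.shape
(13, 5)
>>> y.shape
(7, 3)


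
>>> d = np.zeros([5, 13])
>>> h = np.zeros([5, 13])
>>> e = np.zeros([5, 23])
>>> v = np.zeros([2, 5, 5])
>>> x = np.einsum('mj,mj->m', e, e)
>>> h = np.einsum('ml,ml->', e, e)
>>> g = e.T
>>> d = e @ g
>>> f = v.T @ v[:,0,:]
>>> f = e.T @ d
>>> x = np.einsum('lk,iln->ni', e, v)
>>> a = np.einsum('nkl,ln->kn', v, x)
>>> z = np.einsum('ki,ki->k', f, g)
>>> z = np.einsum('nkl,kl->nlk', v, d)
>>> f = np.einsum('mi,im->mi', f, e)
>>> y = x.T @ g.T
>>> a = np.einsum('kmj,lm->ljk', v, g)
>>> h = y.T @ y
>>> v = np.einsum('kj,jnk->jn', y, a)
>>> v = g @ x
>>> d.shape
(5, 5)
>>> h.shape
(23, 23)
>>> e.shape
(5, 23)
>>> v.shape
(23, 2)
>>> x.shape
(5, 2)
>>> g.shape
(23, 5)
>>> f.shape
(23, 5)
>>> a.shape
(23, 5, 2)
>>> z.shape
(2, 5, 5)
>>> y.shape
(2, 23)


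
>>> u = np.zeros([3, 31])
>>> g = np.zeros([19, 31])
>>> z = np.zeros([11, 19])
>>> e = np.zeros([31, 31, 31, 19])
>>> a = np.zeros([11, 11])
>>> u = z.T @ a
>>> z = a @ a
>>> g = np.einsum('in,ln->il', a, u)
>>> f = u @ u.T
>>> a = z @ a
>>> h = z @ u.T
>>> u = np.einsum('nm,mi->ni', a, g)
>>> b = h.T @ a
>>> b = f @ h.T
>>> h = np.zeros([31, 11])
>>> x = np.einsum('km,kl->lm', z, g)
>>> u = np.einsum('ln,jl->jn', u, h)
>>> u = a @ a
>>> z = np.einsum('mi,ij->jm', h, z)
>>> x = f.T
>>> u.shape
(11, 11)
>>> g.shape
(11, 19)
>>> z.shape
(11, 31)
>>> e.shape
(31, 31, 31, 19)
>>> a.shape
(11, 11)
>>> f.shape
(19, 19)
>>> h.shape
(31, 11)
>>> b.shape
(19, 11)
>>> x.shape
(19, 19)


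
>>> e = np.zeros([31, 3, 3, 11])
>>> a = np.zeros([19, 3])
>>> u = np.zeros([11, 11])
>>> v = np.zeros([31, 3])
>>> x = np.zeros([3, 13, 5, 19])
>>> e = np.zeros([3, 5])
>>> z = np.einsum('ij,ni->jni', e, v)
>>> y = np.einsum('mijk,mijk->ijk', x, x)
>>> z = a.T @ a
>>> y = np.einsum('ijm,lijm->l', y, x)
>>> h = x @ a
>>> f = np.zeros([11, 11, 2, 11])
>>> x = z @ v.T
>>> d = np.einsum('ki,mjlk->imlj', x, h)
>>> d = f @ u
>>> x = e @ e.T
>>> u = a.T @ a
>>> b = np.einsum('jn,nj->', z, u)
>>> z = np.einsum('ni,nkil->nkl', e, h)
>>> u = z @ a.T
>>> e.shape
(3, 5)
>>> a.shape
(19, 3)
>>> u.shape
(3, 13, 19)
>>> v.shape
(31, 3)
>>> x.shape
(3, 3)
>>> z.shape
(3, 13, 3)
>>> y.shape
(3,)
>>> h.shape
(3, 13, 5, 3)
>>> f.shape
(11, 11, 2, 11)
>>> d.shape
(11, 11, 2, 11)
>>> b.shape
()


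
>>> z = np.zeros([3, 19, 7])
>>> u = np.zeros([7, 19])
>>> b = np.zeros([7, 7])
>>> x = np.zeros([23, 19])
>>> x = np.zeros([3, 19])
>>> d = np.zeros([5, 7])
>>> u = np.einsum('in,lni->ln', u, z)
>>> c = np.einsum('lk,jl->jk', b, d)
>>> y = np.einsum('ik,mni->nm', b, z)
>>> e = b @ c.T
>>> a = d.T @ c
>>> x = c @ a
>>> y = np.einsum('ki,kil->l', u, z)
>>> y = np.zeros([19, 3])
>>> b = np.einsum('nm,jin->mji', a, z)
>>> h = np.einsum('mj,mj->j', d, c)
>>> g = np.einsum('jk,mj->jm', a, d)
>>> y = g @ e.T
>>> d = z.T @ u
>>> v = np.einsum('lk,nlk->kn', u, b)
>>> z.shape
(3, 19, 7)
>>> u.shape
(3, 19)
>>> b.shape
(7, 3, 19)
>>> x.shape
(5, 7)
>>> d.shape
(7, 19, 19)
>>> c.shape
(5, 7)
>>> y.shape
(7, 7)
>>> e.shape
(7, 5)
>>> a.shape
(7, 7)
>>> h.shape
(7,)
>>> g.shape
(7, 5)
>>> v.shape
(19, 7)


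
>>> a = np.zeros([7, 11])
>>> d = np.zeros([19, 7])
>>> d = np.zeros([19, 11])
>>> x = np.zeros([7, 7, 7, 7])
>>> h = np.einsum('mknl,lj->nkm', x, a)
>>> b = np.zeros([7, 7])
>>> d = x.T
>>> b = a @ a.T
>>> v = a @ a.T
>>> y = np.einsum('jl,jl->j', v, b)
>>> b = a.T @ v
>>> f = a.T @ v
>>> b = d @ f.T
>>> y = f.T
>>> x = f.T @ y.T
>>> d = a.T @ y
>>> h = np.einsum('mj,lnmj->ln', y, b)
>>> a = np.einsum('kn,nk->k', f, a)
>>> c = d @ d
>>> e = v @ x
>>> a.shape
(11,)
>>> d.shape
(11, 11)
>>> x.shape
(7, 7)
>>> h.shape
(7, 7)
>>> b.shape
(7, 7, 7, 11)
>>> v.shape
(7, 7)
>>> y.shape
(7, 11)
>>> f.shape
(11, 7)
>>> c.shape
(11, 11)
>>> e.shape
(7, 7)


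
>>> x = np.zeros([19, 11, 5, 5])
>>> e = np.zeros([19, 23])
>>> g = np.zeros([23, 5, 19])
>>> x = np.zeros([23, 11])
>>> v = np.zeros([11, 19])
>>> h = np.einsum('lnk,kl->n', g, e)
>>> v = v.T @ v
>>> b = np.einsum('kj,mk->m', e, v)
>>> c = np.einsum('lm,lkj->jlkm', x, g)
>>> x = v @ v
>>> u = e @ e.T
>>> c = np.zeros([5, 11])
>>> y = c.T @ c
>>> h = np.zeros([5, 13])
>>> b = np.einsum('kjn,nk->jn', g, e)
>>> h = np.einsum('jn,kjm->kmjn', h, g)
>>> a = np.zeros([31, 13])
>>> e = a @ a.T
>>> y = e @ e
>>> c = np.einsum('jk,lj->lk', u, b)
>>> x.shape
(19, 19)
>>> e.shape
(31, 31)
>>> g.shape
(23, 5, 19)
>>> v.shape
(19, 19)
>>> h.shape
(23, 19, 5, 13)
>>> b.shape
(5, 19)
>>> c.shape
(5, 19)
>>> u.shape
(19, 19)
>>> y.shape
(31, 31)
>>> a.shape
(31, 13)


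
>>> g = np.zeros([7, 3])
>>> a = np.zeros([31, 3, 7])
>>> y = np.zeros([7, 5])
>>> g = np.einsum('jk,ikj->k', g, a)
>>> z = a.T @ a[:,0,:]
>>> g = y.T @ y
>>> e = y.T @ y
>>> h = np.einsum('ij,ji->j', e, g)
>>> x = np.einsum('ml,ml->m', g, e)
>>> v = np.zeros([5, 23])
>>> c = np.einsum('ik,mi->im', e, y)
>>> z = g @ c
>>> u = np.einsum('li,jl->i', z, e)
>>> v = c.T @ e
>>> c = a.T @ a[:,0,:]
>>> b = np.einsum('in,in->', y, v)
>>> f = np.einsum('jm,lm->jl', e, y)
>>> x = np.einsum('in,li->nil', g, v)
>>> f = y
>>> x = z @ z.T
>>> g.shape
(5, 5)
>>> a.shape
(31, 3, 7)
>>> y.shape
(7, 5)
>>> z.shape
(5, 7)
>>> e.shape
(5, 5)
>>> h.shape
(5,)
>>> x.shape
(5, 5)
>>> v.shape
(7, 5)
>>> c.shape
(7, 3, 7)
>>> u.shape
(7,)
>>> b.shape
()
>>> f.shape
(7, 5)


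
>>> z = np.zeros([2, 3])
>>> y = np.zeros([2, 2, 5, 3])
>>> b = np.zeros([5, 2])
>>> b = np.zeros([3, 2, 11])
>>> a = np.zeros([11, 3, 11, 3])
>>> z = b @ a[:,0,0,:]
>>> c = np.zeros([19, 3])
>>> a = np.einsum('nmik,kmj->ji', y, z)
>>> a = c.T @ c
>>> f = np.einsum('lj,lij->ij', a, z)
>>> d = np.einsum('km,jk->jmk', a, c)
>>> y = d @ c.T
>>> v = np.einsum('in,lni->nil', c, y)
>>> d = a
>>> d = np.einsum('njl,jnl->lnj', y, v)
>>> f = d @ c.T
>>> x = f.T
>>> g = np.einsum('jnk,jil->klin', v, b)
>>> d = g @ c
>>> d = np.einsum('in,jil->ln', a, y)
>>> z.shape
(3, 2, 3)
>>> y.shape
(19, 3, 19)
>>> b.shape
(3, 2, 11)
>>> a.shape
(3, 3)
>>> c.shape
(19, 3)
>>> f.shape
(19, 19, 19)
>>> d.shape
(19, 3)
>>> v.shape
(3, 19, 19)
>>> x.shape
(19, 19, 19)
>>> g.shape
(19, 11, 2, 19)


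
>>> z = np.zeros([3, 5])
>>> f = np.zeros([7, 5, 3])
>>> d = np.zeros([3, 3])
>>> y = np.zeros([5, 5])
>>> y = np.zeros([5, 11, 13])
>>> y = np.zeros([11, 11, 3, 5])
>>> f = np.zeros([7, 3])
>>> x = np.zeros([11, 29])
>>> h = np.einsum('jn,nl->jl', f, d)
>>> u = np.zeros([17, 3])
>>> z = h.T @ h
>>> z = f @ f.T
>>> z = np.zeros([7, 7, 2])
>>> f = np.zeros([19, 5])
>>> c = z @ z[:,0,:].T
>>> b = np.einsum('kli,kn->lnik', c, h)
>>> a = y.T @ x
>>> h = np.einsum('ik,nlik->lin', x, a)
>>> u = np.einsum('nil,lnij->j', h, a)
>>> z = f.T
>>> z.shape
(5, 19)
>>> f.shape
(19, 5)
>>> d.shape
(3, 3)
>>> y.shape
(11, 11, 3, 5)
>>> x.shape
(11, 29)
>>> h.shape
(3, 11, 5)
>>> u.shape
(29,)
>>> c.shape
(7, 7, 7)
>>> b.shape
(7, 3, 7, 7)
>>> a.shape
(5, 3, 11, 29)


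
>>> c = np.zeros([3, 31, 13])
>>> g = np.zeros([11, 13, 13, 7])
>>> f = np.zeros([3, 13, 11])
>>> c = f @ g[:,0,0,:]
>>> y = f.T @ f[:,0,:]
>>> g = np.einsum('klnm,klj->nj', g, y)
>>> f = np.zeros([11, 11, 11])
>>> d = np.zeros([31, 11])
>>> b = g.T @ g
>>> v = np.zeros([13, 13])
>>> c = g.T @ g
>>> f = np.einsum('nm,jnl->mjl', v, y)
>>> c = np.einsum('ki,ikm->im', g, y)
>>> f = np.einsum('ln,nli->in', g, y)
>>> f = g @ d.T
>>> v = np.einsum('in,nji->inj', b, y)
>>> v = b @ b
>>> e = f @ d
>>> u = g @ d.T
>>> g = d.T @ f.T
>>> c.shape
(11, 11)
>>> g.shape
(11, 13)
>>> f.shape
(13, 31)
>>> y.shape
(11, 13, 11)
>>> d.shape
(31, 11)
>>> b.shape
(11, 11)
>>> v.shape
(11, 11)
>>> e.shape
(13, 11)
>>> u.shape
(13, 31)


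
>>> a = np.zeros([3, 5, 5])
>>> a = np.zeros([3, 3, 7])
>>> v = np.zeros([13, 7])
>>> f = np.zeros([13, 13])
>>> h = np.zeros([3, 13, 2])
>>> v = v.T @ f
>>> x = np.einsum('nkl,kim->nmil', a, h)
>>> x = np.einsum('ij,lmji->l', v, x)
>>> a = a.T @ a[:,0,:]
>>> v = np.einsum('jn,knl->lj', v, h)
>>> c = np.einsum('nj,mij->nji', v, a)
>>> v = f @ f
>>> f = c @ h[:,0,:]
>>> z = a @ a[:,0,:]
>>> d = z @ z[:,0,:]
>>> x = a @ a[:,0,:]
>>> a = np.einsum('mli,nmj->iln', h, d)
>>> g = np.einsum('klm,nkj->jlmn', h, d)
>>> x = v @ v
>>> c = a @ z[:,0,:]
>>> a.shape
(2, 13, 7)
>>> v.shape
(13, 13)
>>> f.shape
(2, 7, 2)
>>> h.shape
(3, 13, 2)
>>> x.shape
(13, 13)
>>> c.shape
(2, 13, 7)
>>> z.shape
(7, 3, 7)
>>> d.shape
(7, 3, 7)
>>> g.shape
(7, 13, 2, 7)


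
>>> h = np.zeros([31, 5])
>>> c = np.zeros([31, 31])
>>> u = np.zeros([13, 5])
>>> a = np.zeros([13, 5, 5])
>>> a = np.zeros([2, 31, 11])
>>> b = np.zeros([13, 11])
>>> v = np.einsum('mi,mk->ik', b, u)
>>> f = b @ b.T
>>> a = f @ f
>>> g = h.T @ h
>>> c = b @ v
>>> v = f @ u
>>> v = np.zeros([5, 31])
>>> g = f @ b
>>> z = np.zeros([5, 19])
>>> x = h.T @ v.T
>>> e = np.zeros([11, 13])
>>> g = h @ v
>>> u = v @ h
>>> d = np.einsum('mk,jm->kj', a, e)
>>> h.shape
(31, 5)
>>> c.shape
(13, 5)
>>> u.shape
(5, 5)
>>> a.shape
(13, 13)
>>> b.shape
(13, 11)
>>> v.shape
(5, 31)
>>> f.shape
(13, 13)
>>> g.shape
(31, 31)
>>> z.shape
(5, 19)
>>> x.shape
(5, 5)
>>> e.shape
(11, 13)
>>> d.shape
(13, 11)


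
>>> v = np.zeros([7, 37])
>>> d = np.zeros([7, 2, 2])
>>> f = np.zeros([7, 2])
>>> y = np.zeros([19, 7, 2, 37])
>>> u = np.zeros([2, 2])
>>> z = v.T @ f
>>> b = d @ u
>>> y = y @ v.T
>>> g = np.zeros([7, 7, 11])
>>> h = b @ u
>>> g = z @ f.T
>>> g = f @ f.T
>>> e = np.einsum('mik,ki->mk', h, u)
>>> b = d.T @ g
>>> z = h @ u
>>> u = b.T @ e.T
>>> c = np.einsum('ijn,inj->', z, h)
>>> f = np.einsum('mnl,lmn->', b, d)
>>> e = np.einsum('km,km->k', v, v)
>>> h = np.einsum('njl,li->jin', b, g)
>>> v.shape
(7, 37)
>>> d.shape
(7, 2, 2)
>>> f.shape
()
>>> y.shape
(19, 7, 2, 7)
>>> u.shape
(7, 2, 7)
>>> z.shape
(7, 2, 2)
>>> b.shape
(2, 2, 7)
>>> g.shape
(7, 7)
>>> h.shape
(2, 7, 2)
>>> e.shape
(7,)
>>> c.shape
()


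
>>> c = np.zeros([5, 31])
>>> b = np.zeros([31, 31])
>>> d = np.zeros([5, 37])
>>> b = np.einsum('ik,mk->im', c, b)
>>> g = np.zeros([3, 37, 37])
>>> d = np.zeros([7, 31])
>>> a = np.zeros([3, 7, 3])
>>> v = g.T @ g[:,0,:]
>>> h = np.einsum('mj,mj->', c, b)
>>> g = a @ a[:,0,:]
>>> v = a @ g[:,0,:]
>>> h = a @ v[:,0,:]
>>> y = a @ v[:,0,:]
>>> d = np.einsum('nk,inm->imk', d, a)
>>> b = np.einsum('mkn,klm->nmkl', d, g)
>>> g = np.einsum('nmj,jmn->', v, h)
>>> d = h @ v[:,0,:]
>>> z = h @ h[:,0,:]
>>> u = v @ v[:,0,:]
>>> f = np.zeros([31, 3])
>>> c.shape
(5, 31)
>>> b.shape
(31, 3, 3, 7)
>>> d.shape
(3, 7, 3)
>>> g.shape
()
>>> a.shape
(3, 7, 3)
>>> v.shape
(3, 7, 3)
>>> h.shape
(3, 7, 3)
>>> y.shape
(3, 7, 3)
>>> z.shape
(3, 7, 3)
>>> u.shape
(3, 7, 3)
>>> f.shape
(31, 3)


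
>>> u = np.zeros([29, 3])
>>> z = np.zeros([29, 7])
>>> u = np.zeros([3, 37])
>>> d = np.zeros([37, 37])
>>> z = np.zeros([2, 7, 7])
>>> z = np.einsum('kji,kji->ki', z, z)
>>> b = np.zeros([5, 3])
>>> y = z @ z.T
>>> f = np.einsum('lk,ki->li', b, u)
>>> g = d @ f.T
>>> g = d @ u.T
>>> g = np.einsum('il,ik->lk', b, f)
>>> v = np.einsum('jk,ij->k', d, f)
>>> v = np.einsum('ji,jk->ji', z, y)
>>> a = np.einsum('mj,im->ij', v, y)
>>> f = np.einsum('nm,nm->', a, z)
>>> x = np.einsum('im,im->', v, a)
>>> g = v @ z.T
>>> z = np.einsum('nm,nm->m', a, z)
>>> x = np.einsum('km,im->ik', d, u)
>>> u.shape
(3, 37)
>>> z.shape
(7,)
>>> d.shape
(37, 37)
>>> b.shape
(5, 3)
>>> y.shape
(2, 2)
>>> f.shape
()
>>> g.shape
(2, 2)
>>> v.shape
(2, 7)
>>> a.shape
(2, 7)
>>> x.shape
(3, 37)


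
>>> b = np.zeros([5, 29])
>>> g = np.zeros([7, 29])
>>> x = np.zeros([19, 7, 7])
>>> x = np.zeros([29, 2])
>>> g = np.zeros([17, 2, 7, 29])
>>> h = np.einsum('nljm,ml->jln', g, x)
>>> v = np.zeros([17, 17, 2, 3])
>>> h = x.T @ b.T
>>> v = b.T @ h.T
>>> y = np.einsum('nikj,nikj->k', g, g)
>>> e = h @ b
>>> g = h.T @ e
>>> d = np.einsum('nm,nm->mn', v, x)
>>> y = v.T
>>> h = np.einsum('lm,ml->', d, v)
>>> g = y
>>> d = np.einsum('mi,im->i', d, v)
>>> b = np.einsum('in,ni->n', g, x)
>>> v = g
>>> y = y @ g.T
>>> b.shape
(29,)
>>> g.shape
(2, 29)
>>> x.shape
(29, 2)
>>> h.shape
()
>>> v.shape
(2, 29)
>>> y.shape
(2, 2)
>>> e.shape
(2, 29)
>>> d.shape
(29,)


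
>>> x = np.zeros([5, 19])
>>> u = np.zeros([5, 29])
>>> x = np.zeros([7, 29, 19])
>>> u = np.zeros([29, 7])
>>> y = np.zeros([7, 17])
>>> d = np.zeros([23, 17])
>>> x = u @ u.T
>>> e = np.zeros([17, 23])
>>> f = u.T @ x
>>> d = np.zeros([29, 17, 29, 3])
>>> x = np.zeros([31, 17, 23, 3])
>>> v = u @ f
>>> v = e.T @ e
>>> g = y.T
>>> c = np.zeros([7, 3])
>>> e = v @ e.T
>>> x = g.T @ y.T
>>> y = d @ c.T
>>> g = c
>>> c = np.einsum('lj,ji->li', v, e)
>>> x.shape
(7, 7)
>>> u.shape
(29, 7)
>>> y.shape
(29, 17, 29, 7)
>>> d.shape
(29, 17, 29, 3)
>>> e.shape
(23, 17)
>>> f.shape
(7, 29)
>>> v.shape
(23, 23)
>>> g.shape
(7, 3)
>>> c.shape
(23, 17)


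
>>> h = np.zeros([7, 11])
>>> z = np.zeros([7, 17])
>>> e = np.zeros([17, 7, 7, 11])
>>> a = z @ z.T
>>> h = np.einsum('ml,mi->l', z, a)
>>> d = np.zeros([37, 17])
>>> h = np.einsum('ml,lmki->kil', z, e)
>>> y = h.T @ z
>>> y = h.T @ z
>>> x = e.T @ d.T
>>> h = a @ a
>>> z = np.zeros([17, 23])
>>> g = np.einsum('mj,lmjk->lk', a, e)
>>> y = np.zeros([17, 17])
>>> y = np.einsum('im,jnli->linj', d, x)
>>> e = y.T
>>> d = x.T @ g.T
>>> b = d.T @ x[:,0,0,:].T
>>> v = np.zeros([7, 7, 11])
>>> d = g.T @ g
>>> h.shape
(7, 7)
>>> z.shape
(17, 23)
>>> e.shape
(11, 7, 37, 7)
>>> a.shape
(7, 7)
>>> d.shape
(11, 11)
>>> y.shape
(7, 37, 7, 11)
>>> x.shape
(11, 7, 7, 37)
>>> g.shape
(17, 11)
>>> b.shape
(17, 7, 7, 11)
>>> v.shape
(7, 7, 11)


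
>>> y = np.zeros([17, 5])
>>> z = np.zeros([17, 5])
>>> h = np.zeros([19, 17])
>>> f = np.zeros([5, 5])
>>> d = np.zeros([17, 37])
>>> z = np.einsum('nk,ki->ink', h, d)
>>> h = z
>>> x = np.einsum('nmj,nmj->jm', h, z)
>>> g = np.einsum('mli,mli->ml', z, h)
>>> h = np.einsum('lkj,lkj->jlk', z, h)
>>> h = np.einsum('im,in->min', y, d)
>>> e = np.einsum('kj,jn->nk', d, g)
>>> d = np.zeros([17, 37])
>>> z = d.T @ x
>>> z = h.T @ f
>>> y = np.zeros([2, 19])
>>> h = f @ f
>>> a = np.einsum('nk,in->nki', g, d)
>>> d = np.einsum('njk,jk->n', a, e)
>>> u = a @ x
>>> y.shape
(2, 19)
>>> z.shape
(37, 17, 5)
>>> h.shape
(5, 5)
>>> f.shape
(5, 5)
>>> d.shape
(37,)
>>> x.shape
(17, 19)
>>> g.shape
(37, 19)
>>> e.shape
(19, 17)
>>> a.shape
(37, 19, 17)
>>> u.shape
(37, 19, 19)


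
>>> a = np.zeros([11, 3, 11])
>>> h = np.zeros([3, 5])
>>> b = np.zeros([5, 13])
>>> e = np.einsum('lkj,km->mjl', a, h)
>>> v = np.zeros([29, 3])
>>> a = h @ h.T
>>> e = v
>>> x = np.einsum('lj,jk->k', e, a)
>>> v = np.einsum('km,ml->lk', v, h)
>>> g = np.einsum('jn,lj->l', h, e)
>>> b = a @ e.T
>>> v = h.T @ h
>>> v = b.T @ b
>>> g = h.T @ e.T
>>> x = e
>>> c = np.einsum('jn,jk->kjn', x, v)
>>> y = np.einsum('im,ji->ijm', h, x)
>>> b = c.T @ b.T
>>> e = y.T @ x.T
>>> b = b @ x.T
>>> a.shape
(3, 3)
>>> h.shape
(3, 5)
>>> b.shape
(3, 29, 29)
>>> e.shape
(5, 29, 29)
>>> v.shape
(29, 29)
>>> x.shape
(29, 3)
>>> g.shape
(5, 29)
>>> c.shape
(29, 29, 3)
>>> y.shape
(3, 29, 5)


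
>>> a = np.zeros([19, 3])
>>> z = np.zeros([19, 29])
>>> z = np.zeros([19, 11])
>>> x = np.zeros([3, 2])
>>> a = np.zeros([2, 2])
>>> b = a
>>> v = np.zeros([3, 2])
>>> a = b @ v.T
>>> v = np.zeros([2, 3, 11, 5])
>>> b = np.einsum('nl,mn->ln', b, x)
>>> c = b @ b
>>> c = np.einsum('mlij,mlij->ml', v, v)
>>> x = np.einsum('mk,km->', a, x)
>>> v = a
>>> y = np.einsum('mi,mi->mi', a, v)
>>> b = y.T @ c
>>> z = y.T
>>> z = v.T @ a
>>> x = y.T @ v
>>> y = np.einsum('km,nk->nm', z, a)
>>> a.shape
(2, 3)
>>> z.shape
(3, 3)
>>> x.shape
(3, 3)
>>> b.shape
(3, 3)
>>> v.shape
(2, 3)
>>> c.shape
(2, 3)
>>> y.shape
(2, 3)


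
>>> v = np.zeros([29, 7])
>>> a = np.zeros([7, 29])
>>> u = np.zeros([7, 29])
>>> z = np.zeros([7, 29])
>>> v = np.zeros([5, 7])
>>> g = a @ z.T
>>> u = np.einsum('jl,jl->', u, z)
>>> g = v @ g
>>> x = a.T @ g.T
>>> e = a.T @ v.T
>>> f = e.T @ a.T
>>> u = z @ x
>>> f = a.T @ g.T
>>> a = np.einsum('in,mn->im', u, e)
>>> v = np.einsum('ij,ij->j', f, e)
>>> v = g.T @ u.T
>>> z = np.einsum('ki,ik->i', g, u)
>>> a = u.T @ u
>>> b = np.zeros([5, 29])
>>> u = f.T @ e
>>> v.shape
(7, 7)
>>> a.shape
(5, 5)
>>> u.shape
(5, 5)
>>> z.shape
(7,)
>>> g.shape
(5, 7)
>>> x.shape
(29, 5)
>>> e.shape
(29, 5)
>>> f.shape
(29, 5)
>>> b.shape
(5, 29)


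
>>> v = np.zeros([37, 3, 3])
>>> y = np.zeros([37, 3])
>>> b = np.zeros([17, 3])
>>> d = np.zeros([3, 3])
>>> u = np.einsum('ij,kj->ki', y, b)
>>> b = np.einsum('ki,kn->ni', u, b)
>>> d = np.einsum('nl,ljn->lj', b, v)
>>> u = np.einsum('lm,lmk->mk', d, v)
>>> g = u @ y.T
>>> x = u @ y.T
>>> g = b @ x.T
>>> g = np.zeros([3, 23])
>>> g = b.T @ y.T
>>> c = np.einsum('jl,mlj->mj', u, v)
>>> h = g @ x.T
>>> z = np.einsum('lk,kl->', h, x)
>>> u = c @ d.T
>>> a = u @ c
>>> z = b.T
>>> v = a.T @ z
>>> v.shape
(3, 3)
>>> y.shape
(37, 3)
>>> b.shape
(3, 37)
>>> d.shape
(37, 3)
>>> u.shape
(37, 37)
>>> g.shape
(37, 37)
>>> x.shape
(3, 37)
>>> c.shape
(37, 3)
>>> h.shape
(37, 3)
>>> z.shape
(37, 3)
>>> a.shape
(37, 3)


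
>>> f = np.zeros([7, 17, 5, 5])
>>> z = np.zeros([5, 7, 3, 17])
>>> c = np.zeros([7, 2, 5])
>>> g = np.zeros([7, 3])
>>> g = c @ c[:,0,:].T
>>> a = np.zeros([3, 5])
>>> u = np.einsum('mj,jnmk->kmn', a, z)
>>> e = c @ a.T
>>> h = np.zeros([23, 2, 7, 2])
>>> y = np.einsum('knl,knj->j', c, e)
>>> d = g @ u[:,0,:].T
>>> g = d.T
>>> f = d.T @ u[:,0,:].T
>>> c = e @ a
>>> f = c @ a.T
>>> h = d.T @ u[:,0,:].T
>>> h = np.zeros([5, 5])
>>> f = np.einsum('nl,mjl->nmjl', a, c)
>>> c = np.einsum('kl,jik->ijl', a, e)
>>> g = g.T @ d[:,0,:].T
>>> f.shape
(3, 7, 2, 5)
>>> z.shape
(5, 7, 3, 17)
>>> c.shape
(2, 7, 5)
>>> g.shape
(7, 2, 7)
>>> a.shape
(3, 5)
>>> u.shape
(17, 3, 7)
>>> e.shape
(7, 2, 3)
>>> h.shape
(5, 5)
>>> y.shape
(3,)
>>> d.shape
(7, 2, 17)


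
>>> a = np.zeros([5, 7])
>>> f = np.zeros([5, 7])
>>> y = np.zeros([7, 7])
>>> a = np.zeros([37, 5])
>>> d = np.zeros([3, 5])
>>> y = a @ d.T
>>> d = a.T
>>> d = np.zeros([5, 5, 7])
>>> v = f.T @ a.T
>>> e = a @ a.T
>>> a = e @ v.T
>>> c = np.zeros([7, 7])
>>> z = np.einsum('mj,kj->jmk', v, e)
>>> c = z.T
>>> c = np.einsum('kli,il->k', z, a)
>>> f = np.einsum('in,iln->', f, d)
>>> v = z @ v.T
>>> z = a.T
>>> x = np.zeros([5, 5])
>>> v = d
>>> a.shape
(37, 7)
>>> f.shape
()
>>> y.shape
(37, 3)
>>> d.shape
(5, 5, 7)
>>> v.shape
(5, 5, 7)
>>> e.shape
(37, 37)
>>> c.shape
(37,)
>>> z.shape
(7, 37)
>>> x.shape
(5, 5)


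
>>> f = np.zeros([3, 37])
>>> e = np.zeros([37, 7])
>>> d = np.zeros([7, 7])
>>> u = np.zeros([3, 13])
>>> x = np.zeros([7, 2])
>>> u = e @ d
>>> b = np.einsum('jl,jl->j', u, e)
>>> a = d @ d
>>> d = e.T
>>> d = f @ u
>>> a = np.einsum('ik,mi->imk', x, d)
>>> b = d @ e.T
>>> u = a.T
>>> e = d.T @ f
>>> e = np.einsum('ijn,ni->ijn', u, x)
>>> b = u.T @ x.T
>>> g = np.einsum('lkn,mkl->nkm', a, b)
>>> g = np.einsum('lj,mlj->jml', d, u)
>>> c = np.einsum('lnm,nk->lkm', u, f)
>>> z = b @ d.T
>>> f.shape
(3, 37)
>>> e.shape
(2, 3, 7)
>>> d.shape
(3, 7)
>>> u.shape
(2, 3, 7)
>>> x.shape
(7, 2)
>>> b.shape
(7, 3, 7)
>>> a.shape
(7, 3, 2)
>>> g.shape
(7, 2, 3)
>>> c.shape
(2, 37, 7)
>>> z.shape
(7, 3, 3)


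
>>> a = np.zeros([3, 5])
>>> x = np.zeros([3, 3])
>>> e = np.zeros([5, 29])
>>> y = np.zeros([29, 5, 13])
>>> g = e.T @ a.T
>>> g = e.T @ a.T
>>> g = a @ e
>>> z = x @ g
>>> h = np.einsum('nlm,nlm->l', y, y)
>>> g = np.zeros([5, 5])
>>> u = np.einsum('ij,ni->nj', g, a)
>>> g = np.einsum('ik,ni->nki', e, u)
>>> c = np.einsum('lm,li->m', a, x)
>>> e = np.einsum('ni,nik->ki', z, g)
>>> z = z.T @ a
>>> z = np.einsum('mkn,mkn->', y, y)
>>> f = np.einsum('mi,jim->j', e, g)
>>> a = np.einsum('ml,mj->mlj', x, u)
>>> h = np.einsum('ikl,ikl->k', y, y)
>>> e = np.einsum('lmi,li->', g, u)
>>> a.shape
(3, 3, 5)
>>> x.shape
(3, 3)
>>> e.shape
()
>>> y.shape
(29, 5, 13)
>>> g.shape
(3, 29, 5)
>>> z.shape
()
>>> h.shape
(5,)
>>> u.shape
(3, 5)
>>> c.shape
(5,)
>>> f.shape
(3,)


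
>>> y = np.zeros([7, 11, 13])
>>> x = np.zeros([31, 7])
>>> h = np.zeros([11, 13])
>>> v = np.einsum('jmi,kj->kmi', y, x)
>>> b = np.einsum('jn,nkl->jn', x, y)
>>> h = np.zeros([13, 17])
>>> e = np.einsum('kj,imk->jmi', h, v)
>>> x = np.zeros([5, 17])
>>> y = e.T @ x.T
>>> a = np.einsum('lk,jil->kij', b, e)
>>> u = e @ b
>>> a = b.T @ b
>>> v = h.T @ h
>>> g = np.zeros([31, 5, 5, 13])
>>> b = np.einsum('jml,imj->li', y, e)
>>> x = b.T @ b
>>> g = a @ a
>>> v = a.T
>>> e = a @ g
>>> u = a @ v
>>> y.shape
(31, 11, 5)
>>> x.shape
(17, 17)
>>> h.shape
(13, 17)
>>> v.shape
(7, 7)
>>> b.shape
(5, 17)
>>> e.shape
(7, 7)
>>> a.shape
(7, 7)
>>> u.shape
(7, 7)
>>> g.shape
(7, 7)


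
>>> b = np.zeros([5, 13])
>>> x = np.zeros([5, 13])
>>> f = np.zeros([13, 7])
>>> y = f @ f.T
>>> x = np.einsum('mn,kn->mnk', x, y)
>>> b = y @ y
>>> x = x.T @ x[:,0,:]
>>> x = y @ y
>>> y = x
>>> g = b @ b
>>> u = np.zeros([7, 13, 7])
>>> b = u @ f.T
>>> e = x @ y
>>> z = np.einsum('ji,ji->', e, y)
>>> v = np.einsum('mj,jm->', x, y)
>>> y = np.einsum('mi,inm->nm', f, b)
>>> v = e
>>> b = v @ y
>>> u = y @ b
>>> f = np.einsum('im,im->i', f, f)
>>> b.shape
(13, 13)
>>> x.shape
(13, 13)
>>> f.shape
(13,)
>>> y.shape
(13, 13)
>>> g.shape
(13, 13)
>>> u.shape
(13, 13)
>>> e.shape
(13, 13)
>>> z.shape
()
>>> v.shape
(13, 13)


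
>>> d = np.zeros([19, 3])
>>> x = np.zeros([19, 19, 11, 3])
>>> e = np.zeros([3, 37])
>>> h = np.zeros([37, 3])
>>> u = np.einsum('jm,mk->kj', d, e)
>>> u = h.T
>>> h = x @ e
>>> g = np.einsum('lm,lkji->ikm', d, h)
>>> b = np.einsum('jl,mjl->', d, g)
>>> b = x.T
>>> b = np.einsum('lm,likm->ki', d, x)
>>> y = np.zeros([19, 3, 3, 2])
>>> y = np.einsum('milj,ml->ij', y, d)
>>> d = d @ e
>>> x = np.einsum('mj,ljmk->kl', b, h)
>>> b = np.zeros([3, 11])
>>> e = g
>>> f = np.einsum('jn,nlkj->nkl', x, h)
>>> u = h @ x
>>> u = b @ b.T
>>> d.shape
(19, 37)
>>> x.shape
(37, 19)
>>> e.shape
(37, 19, 3)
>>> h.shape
(19, 19, 11, 37)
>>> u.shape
(3, 3)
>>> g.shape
(37, 19, 3)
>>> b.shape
(3, 11)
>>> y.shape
(3, 2)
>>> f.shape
(19, 11, 19)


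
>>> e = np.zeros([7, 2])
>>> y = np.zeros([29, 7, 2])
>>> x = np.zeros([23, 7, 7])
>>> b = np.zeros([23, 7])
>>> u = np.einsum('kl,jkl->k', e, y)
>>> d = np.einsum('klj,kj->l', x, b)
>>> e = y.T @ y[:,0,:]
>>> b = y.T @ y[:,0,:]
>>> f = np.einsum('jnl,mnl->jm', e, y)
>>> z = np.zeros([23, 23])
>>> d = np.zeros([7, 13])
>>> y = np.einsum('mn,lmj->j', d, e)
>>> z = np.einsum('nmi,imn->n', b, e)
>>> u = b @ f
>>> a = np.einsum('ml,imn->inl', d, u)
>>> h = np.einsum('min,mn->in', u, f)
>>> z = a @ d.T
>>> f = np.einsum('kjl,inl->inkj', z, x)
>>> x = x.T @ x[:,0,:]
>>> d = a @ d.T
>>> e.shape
(2, 7, 2)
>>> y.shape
(2,)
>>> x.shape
(7, 7, 7)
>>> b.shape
(2, 7, 2)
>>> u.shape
(2, 7, 29)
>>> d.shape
(2, 29, 7)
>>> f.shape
(23, 7, 2, 29)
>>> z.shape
(2, 29, 7)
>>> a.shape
(2, 29, 13)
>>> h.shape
(7, 29)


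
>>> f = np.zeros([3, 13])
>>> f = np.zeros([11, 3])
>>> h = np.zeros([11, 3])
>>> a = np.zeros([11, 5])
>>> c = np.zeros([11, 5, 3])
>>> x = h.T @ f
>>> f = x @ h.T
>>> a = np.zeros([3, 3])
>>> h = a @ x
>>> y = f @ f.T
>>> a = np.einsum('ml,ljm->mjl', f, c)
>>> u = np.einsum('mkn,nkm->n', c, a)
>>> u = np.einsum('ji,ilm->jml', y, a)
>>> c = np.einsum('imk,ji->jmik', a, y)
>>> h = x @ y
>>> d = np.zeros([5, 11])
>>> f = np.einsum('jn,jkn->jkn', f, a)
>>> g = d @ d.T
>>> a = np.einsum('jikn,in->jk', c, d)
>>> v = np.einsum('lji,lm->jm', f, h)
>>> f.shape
(3, 5, 11)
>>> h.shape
(3, 3)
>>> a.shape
(3, 3)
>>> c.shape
(3, 5, 3, 11)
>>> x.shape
(3, 3)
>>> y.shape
(3, 3)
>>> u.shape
(3, 11, 5)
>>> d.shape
(5, 11)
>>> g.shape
(5, 5)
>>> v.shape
(5, 3)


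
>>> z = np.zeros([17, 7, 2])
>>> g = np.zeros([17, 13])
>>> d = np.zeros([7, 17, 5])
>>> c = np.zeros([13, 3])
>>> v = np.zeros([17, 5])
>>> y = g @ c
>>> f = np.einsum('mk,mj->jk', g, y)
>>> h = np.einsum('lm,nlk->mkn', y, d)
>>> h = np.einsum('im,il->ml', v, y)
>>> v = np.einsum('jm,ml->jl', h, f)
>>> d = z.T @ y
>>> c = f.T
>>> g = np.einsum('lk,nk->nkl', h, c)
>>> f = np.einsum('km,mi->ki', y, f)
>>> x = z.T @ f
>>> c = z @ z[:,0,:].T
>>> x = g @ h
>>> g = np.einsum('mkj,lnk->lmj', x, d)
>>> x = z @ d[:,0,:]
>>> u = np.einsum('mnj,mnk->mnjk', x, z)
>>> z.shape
(17, 7, 2)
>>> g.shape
(2, 13, 3)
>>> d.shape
(2, 7, 3)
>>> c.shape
(17, 7, 17)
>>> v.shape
(5, 13)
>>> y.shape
(17, 3)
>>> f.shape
(17, 13)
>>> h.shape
(5, 3)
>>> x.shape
(17, 7, 3)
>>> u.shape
(17, 7, 3, 2)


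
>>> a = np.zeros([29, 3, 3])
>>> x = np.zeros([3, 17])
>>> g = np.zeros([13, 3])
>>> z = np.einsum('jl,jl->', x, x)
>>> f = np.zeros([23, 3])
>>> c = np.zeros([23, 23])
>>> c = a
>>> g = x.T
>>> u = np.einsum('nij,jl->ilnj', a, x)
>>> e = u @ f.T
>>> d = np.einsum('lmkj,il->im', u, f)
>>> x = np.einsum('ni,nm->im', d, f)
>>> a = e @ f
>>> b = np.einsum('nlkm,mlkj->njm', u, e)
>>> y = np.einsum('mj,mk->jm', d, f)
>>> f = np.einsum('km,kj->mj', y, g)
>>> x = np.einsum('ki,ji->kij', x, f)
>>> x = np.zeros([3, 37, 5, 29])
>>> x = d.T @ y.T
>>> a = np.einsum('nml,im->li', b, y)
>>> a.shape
(3, 17)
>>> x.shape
(17, 17)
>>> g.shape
(17, 3)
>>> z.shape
()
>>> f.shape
(23, 3)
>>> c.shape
(29, 3, 3)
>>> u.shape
(3, 17, 29, 3)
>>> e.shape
(3, 17, 29, 23)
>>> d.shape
(23, 17)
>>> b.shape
(3, 23, 3)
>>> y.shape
(17, 23)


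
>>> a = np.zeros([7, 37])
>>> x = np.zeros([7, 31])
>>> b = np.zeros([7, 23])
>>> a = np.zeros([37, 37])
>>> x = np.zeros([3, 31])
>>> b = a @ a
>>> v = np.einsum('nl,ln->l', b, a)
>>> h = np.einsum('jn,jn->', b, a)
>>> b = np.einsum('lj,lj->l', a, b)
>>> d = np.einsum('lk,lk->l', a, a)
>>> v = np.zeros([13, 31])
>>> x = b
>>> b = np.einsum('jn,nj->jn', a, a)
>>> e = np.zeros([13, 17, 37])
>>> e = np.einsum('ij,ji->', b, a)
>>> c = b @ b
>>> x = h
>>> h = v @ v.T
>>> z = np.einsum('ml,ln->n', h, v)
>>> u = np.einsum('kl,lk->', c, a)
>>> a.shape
(37, 37)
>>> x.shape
()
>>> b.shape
(37, 37)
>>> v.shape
(13, 31)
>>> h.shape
(13, 13)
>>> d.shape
(37,)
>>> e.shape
()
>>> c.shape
(37, 37)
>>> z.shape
(31,)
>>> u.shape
()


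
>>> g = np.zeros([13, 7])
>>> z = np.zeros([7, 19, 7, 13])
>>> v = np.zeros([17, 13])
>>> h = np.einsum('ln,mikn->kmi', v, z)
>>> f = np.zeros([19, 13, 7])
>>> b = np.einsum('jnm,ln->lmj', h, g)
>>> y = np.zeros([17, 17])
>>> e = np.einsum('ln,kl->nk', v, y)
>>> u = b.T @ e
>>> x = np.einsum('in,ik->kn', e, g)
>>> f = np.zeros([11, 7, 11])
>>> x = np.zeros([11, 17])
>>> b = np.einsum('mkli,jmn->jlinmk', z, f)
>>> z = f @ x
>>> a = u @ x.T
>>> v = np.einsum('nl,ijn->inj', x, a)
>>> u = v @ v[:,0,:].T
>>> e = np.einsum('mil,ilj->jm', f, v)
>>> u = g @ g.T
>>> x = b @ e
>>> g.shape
(13, 7)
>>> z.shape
(11, 7, 17)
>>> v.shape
(7, 11, 19)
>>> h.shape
(7, 7, 19)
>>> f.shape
(11, 7, 11)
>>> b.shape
(11, 7, 13, 11, 7, 19)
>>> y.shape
(17, 17)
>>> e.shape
(19, 11)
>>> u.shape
(13, 13)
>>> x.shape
(11, 7, 13, 11, 7, 11)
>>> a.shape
(7, 19, 11)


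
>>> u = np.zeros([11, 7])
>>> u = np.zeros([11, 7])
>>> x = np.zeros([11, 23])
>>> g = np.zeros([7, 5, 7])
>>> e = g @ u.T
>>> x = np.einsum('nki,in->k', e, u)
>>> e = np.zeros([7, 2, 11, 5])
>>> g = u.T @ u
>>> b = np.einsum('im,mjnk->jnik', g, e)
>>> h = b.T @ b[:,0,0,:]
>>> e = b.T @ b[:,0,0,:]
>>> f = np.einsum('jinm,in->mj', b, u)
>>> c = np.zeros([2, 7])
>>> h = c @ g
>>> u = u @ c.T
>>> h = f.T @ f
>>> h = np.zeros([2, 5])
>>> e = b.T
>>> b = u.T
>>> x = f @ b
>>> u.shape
(11, 2)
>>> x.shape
(5, 11)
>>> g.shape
(7, 7)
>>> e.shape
(5, 7, 11, 2)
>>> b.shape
(2, 11)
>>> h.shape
(2, 5)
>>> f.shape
(5, 2)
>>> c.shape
(2, 7)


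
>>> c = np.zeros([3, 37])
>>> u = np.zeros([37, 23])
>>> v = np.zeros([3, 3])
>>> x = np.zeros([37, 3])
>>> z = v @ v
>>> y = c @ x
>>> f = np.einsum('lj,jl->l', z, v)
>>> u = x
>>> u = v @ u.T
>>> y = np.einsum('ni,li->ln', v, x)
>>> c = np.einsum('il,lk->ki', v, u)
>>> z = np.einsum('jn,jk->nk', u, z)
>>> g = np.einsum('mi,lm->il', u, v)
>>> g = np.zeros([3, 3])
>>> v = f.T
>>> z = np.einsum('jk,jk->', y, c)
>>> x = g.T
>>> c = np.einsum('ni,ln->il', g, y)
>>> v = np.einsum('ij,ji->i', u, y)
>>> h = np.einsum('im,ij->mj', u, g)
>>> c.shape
(3, 37)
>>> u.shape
(3, 37)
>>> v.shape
(3,)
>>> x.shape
(3, 3)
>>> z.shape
()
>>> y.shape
(37, 3)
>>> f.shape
(3,)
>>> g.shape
(3, 3)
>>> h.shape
(37, 3)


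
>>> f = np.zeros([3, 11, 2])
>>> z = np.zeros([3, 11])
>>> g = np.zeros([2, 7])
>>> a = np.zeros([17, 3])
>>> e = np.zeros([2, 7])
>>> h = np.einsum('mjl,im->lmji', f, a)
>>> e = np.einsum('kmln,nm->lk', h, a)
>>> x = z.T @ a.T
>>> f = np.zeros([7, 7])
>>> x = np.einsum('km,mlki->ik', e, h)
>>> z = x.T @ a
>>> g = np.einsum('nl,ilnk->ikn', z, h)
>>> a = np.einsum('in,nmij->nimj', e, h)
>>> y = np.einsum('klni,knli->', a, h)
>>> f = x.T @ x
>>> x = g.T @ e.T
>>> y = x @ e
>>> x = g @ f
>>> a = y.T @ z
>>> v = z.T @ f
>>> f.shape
(11, 11)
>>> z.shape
(11, 3)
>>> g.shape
(2, 17, 11)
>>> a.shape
(2, 17, 3)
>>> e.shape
(11, 2)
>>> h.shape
(2, 3, 11, 17)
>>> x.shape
(2, 17, 11)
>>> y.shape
(11, 17, 2)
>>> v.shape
(3, 11)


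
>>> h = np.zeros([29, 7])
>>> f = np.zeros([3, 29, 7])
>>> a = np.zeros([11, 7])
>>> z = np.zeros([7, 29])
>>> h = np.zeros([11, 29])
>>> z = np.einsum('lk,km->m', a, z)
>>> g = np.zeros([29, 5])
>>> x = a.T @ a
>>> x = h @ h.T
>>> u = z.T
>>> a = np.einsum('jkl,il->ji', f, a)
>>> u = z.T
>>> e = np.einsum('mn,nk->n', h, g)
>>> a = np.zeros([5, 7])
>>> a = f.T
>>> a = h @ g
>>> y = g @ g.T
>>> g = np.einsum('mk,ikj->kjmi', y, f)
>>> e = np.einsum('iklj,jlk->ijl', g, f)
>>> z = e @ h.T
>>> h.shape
(11, 29)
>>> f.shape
(3, 29, 7)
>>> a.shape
(11, 5)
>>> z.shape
(29, 3, 11)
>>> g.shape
(29, 7, 29, 3)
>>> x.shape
(11, 11)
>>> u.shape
(29,)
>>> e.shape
(29, 3, 29)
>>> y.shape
(29, 29)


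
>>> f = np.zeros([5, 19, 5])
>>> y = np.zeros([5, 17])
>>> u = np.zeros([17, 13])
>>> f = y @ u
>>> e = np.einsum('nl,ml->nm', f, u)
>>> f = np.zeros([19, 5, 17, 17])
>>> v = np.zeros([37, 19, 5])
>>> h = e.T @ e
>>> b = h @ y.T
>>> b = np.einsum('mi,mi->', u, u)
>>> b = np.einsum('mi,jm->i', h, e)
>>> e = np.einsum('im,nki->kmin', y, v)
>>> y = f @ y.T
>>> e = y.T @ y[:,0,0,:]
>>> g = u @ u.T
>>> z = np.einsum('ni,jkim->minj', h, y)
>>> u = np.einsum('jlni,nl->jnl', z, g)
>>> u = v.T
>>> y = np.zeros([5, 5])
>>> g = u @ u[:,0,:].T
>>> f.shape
(19, 5, 17, 17)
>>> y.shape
(5, 5)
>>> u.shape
(5, 19, 37)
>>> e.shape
(5, 17, 5, 5)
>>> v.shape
(37, 19, 5)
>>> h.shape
(17, 17)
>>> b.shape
(17,)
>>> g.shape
(5, 19, 5)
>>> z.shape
(5, 17, 17, 19)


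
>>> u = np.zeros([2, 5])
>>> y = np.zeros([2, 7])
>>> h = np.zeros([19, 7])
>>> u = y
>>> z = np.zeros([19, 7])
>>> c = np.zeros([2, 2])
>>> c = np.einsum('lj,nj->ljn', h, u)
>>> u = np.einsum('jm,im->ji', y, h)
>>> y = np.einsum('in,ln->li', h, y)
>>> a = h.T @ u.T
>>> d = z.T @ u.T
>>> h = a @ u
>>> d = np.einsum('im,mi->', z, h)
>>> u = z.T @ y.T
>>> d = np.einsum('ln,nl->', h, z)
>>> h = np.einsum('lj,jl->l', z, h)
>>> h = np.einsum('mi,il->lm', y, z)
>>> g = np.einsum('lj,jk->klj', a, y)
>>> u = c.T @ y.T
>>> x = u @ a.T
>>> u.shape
(2, 7, 2)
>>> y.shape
(2, 19)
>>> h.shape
(7, 2)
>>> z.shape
(19, 7)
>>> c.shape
(19, 7, 2)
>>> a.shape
(7, 2)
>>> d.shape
()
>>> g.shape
(19, 7, 2)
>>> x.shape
(2, 7, 7)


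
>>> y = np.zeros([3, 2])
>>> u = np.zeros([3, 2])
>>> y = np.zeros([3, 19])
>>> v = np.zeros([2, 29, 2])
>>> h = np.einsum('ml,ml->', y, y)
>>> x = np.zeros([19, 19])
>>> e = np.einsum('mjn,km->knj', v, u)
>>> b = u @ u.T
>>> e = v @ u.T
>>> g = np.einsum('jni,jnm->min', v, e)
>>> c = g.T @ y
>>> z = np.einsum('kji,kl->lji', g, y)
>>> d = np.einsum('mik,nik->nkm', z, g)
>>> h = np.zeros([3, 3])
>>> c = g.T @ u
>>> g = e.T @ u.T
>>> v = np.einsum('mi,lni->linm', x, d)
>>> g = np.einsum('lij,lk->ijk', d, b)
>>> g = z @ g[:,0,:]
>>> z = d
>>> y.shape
(3, 19)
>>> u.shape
(3, 2)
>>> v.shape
(3, 19, 29, 19)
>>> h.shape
(3, 3)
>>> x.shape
(19, 19)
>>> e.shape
(2, 29, 3)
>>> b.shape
(3, 3)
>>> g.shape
(19, 2, 3)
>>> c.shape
(29, 2, 2)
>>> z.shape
(3, 29, 19)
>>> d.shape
(3, 29, 19)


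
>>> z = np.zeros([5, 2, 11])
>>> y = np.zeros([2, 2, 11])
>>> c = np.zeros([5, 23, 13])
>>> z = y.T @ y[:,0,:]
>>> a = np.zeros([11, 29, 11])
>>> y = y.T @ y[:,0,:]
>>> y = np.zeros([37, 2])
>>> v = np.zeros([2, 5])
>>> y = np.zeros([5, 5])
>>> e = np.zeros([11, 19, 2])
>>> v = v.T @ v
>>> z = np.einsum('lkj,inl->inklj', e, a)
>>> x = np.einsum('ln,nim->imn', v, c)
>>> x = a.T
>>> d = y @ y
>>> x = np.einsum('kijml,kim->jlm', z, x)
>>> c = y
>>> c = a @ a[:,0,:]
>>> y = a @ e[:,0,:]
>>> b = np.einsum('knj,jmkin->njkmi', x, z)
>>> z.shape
(11, 29, 19, 11, 2)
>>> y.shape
(11, 29, 2)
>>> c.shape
(11, 29, 11)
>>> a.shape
(11, 29, 11)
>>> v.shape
(5, 5)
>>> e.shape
(11, 19, 2)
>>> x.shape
(19, 2, 11)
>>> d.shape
(5, 5)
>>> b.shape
(2, 11, 19, 29, 11)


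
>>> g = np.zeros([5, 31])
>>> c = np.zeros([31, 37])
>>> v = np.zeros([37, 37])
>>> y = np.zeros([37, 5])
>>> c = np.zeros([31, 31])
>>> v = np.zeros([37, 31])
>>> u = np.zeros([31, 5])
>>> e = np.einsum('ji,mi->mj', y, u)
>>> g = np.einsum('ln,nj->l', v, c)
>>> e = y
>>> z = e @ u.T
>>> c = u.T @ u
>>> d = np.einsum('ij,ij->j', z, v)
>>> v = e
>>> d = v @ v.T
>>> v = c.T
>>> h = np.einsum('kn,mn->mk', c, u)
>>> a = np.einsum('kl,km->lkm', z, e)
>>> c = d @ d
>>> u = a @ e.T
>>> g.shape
(37,)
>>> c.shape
(37, 37)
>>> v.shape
(5, 5)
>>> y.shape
(37, 5)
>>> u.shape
(31, 37, 37)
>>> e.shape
(37, 5)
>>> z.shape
(37, 31)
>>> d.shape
(37, 37)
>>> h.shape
(31, 5)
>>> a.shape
(31, 37, 5)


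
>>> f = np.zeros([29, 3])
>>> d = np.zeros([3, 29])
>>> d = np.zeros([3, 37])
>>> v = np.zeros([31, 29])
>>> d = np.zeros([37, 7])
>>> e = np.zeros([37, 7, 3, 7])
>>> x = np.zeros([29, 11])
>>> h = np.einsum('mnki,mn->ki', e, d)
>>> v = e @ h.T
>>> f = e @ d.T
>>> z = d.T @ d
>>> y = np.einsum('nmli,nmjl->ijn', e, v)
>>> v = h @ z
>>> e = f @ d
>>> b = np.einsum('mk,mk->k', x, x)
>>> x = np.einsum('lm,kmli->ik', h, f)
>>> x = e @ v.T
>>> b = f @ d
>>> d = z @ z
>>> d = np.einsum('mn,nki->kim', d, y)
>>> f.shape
(37, 7, 3, 37)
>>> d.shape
(3, 37, 7)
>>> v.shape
(3, 7)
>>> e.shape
(37, 7, 3, 7)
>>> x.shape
(37, 7, 3, 3)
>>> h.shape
(3, 7)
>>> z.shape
(7, 7)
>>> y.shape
(7, 3, 37)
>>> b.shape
(37, 7, 3, 7)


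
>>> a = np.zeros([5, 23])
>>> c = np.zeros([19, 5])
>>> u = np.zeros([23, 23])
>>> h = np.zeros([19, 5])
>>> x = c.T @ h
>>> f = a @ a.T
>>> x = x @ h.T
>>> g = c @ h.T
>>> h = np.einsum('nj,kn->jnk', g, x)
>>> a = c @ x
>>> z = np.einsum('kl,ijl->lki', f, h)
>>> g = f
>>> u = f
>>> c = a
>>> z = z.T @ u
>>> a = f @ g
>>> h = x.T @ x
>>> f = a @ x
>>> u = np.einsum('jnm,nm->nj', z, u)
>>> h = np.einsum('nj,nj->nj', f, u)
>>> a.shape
(5, 5)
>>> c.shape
(19, 19)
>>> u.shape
(5, 19)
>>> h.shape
(5, 19)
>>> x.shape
(5, 19)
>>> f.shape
(5, 19)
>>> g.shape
(5, 5)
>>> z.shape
(19, 5, 5)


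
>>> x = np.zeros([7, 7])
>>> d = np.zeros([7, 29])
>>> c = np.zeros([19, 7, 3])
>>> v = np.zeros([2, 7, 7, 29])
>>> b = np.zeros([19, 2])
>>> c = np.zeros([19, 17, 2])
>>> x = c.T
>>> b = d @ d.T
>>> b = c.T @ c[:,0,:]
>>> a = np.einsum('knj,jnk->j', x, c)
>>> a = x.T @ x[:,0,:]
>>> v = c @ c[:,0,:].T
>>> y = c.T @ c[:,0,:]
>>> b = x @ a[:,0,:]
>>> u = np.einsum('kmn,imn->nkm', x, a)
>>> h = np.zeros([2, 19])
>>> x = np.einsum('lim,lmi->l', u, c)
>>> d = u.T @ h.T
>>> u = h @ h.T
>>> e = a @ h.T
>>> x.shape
(19,)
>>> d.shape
(17, 2, 2)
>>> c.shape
(19, 17, 2)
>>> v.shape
(19, 17, 19)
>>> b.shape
(2, 17, 19)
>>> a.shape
(19, 17, 19)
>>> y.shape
(2, 17, 2)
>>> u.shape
(2, 2)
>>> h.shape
(2, 19)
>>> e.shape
(19, 17, 2)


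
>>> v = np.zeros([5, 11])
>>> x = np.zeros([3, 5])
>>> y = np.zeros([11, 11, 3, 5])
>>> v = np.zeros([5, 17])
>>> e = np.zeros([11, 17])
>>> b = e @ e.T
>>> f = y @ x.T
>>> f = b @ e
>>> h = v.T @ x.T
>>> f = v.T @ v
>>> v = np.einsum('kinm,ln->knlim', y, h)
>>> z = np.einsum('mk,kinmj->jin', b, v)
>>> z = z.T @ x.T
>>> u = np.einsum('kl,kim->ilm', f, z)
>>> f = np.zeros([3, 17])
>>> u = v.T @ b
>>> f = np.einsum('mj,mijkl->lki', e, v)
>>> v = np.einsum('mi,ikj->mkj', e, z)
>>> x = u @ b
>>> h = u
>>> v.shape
(11, 3, 3)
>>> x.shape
(5, 11, 17, 3, 11)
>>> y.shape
(11, 11, 3, 5)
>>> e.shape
(11, 17)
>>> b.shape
(11, 11)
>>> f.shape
(5, 11, 3)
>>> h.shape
(5, 11, 17, 3, 11)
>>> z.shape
(17, 3, 3)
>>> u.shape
(5, 11, 17, 3, 11)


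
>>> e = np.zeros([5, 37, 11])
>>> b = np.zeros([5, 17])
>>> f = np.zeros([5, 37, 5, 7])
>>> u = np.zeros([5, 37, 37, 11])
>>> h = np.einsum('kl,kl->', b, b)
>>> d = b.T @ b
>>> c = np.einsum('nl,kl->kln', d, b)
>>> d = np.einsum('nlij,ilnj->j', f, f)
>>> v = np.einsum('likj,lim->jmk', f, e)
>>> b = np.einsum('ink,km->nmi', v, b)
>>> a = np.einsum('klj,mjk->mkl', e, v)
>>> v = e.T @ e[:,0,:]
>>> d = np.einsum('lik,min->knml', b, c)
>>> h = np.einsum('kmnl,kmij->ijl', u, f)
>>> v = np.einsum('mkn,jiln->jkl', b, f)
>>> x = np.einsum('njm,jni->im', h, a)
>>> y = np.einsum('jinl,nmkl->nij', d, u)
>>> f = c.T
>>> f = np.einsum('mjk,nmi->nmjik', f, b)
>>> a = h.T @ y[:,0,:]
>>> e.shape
(5, 37, 11)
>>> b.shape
(11, 17, 7)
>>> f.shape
(11, 17, 17, 7, 5)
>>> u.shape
(5, 37, 37, 11)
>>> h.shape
(5, 7, 11)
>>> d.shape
(7, 17, 5, 11)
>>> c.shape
(5, 17, 17)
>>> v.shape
(5, 17, 5)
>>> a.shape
(11, 7, 7)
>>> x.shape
(37, 11)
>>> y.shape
(5, 17, 7)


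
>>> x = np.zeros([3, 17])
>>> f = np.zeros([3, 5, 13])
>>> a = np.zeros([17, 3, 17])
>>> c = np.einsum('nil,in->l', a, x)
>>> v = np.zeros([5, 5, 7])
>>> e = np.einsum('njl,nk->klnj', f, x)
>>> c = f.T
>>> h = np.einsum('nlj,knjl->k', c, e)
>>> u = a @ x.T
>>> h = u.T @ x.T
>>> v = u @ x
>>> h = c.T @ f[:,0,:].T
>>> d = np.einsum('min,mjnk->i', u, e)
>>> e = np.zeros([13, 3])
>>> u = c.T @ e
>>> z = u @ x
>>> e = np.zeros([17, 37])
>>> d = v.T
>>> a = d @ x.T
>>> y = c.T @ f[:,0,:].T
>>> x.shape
(3, 17)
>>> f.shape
(3, 5, 13)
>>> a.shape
(17, 3, 3)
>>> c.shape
(13, 5, 3)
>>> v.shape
(17, 3, 17)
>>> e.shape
(17, 37)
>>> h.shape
(3, 5, 3)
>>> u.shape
(3, 5, 3)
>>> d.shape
(17, 3, 17)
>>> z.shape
(3, 5, 17)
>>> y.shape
(3, 5, 3)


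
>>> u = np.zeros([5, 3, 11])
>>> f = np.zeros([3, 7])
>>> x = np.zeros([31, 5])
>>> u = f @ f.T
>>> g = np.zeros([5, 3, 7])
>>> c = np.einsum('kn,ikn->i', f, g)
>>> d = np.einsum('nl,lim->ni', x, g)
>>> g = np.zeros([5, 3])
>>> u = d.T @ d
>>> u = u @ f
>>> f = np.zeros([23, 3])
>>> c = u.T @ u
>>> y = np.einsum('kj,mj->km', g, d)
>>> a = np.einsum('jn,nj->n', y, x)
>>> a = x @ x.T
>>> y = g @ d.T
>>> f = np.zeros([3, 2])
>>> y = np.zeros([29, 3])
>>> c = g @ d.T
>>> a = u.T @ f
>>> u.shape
(3, 7)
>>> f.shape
(3, 2)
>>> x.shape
(31, 5)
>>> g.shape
(5, 3)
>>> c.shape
(5, 31)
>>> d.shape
(31, 3)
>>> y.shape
(29, 3)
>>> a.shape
(7, 2)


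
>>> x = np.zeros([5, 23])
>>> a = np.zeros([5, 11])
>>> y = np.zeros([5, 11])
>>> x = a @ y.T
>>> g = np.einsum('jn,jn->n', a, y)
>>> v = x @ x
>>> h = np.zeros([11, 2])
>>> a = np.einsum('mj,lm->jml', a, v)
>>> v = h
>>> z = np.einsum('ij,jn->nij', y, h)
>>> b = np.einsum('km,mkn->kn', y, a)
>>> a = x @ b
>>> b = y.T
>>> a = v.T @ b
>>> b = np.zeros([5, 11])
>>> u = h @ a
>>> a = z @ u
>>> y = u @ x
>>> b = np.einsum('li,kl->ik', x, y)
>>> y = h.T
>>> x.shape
(5, 5)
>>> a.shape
(2, 5, 5)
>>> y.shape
(2, 11)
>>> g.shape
(11,)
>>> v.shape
(11, 2)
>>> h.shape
(11, 2)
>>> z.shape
(2, 5, 11)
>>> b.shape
(5, 11)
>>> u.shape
(11, 5)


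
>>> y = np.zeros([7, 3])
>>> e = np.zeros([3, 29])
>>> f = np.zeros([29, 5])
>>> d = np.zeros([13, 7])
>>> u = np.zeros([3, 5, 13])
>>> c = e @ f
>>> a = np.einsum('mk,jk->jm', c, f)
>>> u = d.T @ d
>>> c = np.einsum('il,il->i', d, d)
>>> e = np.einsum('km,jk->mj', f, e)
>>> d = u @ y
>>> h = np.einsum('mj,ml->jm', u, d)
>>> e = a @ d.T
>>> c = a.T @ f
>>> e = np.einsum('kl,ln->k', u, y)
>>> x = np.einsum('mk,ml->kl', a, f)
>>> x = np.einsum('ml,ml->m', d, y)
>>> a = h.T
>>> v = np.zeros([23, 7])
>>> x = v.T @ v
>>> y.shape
(7, 3)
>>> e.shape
(7,)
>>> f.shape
(29, 5)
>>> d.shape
(7, 3)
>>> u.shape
(7, 7)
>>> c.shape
(3, 5)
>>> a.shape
(7, 7)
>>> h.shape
(7, 7)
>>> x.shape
(7, 7)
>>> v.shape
(23, 7)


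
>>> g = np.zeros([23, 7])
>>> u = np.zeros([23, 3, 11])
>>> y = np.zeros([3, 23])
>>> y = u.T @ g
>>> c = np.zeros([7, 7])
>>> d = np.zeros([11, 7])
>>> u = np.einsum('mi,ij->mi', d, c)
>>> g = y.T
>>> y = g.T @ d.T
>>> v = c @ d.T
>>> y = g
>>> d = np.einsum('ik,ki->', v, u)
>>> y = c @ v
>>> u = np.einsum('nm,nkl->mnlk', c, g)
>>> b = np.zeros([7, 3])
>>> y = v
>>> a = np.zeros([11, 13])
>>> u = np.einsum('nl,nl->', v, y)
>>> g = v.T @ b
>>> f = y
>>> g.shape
(11, 3)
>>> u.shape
()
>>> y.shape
(7, 11)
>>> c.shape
(7, 7)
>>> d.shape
()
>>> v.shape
(7, 11)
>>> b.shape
(7, 3)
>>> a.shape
(11, 13)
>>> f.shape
(7, 11)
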